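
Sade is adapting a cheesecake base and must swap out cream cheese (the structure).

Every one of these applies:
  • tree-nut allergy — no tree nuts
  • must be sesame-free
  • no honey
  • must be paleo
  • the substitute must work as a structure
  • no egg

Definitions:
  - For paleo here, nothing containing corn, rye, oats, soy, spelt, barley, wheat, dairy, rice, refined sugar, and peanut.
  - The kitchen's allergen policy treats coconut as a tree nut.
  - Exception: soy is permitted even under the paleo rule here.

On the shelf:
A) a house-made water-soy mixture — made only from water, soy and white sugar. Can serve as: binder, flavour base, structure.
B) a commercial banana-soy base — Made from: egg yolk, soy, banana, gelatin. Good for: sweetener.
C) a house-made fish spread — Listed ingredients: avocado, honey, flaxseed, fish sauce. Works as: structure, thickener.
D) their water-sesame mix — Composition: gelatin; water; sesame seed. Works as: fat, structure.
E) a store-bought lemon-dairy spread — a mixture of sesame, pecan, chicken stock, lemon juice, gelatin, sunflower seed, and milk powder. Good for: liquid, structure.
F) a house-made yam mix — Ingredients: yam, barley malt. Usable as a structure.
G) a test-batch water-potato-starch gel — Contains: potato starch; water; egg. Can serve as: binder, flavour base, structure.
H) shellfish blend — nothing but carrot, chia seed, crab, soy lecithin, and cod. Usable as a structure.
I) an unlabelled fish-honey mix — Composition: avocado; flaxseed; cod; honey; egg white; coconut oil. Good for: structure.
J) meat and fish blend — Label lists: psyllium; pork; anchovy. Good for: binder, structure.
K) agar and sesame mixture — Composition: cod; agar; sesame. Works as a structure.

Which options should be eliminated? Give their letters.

A: has white sugar, so not paleo — reject
B: not usable as a structure; has egg yolk, so not egg-free — no
C: has honey, so not honey-free — out
D: has sesame seed, so not sesame-free — out
E: has milk powder, so not paleo; has sesame, so not sesame-free (and 1 more) — reject
F: has barley malt, so not paleo — out
G: has egg, so not egg-free — out
H: soy is permitted under the paleo carve-out; nothing else excluded — OK
I: has egg white, so not egg-free; has honey, so not honey-free (and 1 more) — reject
J: tree-nut-free, no egg — keep
K: has sesame, so not sesame-free — no

A, B, C, D, E, F, G, I, K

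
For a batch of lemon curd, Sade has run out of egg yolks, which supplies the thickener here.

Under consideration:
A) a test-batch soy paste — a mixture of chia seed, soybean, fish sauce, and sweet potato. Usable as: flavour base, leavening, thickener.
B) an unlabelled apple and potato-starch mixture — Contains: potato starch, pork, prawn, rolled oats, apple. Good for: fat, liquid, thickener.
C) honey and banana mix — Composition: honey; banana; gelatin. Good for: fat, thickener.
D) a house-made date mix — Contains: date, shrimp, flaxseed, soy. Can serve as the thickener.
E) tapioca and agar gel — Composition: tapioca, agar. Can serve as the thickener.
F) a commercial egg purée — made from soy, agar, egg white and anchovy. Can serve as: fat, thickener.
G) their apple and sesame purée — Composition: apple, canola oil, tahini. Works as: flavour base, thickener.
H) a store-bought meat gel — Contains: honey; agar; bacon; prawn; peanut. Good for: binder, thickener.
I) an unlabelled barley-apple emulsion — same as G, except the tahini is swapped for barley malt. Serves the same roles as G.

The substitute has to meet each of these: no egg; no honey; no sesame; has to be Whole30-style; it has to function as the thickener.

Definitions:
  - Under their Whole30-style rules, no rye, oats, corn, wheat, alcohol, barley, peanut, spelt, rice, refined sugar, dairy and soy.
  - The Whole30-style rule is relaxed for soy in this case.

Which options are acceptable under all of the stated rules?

A: soy is permitted under the Whole30-style carve-out; nothing else excluded — OK
B: has rolled oats, so not Whole30-style — no
C: has honey, so not honey-free — no
D: soy is permitted under the Whole30-style carve-out; nothing else excluded — keep
E: every rule checks out — keep
F: has egg white, so not egg-free — no
G: has tahini, so not sesame-free — out
H: has peanut, so not Whole30-style; has honey, so not honey-free — out
I: has barley malt, so not Whole30-style — no

A, D, E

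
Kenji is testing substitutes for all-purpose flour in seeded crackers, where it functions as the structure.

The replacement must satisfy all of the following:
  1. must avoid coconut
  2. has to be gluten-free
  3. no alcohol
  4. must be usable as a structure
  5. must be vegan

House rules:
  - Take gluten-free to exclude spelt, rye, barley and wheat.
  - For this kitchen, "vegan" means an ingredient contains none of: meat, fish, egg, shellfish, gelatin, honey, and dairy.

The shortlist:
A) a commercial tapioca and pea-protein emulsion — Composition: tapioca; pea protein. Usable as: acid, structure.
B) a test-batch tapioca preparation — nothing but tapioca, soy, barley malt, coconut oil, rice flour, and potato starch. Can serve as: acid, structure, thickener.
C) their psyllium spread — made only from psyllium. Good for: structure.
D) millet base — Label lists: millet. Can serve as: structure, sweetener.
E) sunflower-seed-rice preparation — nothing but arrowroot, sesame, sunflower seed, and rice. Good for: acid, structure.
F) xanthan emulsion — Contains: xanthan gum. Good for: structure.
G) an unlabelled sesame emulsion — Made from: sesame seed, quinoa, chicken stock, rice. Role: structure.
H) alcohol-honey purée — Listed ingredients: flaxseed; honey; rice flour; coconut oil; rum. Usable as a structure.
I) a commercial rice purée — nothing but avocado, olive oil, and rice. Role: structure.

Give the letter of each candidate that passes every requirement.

A, C, D, E, F, I

A: no coconut, vegan — OK
B: has barley malt, so not gluten-free; has coconut oil, so not coconut-free — reject
C: nothing on the exclusion list — OK
D: every rule checks out — OK
E: rice and sesame etc. — none of it excluded — keep
F: nothing on the exclusion list — valid
G: has chicken stock, so not vegan — out
H: has honey, so not vegan; has rum, so not alcohol-free (and 1 more) — reject
I: every rule checks out — keep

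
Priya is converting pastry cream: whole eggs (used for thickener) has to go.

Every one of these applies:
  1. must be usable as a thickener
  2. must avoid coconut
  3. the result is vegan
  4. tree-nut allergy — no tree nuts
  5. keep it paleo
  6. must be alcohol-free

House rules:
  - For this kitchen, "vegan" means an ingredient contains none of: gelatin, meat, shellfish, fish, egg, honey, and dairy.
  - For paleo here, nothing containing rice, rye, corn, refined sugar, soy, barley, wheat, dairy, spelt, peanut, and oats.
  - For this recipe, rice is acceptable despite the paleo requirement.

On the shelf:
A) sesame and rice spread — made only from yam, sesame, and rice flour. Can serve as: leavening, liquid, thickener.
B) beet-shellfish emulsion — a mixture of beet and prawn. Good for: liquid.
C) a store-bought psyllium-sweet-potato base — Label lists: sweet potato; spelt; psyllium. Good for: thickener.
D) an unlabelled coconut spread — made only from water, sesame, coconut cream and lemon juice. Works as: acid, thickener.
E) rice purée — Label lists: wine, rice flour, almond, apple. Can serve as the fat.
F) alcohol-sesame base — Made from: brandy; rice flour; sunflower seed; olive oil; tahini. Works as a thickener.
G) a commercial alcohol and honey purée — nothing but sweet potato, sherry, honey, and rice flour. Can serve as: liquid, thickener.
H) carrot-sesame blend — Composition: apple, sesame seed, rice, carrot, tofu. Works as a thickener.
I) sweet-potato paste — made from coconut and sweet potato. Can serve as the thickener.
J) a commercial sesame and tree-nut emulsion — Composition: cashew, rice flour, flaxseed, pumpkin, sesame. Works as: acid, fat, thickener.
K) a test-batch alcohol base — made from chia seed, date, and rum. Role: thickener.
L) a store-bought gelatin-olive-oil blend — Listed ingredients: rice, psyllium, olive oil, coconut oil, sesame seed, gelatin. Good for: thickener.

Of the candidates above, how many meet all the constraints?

A: rice is permitted under the paleo carve-out; nothing else excluded — OK
B: not usable as a thickener; has prawn, so not vegan — out
C: has spelt, so not paleo — no
D: has coconut cream, so not coconut-free — out
E: not usable as a thickener; has almond, so not tree-nut-free (and 1 more) — no
F: has brandy, so not alcohol-free — no
G: has honey, so not vegan; has sherry, so not alcohol-free — reject
H: has tofu, so not paleo — no
I: has coconut, so not coconut-free — reject
J: has cashew, so not tree-nut-free — out
K: has rum, so not alcohol-free — out
L: has gelatin, so not vegan; has coconut oil, so not coconut-free — reject

1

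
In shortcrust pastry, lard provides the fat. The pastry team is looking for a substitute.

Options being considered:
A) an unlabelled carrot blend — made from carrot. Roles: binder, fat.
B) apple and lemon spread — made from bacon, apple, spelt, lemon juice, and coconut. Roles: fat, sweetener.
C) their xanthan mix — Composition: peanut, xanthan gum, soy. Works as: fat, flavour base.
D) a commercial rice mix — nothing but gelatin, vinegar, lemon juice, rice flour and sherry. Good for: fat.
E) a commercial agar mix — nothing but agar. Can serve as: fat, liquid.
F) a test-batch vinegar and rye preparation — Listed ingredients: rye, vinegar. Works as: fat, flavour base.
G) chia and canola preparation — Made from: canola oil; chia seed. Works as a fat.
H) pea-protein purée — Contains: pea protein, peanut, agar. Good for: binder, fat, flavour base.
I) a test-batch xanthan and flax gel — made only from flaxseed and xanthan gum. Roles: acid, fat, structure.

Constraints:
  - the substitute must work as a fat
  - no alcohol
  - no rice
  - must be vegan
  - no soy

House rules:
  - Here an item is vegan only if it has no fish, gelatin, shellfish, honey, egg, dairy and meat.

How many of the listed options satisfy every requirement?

6

A: all constraints satisfied — valid
B: has bacon, so not vegan — out
C: has soy, so not soy-free — out
D: has gelatin, so not vegan; has sherry, so not alcohol-free (and 1 more) — out
E: works as a fat, no alcohol, no rice — valid
F: no soy, no alcohol — valid
G: works as a fat, no rice, no soy — OK
H: works as a fat, vegan, no soy — keep
I: all constraints satisfied — keep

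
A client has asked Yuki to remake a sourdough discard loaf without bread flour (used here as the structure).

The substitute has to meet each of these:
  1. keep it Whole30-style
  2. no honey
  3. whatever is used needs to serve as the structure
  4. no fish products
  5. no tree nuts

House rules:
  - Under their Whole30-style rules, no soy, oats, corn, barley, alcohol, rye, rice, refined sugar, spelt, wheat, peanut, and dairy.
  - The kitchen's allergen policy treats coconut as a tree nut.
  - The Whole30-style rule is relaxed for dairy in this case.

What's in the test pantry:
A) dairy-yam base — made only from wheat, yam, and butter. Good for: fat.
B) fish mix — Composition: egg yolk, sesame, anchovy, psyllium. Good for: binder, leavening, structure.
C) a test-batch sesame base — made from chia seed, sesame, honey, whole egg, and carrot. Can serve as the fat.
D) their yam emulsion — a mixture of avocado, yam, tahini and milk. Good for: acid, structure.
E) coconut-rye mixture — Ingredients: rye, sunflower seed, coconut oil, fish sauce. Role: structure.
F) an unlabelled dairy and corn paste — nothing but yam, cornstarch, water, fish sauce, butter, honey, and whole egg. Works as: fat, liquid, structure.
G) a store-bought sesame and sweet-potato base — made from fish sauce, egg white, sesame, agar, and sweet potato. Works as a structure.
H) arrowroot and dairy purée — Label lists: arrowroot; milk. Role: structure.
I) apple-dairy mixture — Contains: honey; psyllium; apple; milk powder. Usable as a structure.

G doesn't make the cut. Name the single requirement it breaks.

usable as a structure: satisfied
Whole30-style: satisfied
fish-free: has fish sauce — fails
honey-free: satisfied
tree-nut-free: satisfied

fish-free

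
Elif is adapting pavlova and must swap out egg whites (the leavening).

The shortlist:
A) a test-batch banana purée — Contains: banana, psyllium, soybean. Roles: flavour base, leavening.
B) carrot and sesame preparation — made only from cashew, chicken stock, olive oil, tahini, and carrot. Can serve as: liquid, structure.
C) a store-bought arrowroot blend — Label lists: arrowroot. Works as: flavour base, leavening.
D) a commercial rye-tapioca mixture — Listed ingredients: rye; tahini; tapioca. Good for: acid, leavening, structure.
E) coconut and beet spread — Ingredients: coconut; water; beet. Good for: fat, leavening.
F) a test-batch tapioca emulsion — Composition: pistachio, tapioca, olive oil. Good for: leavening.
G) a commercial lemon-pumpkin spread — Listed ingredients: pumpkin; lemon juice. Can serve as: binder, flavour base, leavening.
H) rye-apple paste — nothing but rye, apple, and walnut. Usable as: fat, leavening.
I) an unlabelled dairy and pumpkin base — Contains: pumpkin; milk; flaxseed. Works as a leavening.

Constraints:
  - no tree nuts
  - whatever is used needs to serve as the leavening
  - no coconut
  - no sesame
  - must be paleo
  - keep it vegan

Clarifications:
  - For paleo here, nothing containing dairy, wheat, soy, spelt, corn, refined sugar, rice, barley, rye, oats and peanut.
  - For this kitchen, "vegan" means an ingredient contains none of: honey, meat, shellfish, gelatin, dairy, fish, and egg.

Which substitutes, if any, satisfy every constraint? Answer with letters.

A: has soybean, so not paleo — reject
B: not usable as a leavening; has chicken stock, so not vegan (and 2 more) — out
C: nothing on the exclusion list — valid
D: has rye, so not paleo; has tahini, so not sesame-free — out
E: has coconut, so not coconut-free — reject
F: has pistachio, so not tree-nut-free — no
G: every rule checks out — valid
H: has rye, so not paleo; has walnut, so not tree-nut-free — no
I: has milk, so not paleo; has milk, so not vegan — out

C, G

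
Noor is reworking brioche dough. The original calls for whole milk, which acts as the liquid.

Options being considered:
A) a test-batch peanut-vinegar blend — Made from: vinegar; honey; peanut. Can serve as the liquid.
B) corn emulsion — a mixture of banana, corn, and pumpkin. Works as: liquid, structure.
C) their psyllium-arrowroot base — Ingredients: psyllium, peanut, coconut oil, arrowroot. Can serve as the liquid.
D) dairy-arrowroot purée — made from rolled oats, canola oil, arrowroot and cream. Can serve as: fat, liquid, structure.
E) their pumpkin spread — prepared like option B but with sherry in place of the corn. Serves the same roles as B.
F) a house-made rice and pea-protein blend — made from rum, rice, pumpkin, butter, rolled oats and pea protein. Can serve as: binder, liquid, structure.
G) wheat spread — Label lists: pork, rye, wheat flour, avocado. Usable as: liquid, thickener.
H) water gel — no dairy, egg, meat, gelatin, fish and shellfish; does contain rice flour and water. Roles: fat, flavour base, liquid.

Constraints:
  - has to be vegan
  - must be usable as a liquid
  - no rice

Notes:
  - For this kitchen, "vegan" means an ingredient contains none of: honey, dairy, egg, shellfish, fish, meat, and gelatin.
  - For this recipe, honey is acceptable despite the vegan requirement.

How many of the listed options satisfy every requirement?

A: honey is permitted under the vegan carve-out; nothing else excluded — OK
B: no rice, vegan — OK
C: all constraints satisfied — keep
D: has cream, so not vegan — out
E: only sherry, pumpkin and banana; none excluded — keep
F: has butter, so not vegan; has rice, so not rice-free — reject
G: has pork, so not vegan — no
H: has rice flour, so not rice-free — no

4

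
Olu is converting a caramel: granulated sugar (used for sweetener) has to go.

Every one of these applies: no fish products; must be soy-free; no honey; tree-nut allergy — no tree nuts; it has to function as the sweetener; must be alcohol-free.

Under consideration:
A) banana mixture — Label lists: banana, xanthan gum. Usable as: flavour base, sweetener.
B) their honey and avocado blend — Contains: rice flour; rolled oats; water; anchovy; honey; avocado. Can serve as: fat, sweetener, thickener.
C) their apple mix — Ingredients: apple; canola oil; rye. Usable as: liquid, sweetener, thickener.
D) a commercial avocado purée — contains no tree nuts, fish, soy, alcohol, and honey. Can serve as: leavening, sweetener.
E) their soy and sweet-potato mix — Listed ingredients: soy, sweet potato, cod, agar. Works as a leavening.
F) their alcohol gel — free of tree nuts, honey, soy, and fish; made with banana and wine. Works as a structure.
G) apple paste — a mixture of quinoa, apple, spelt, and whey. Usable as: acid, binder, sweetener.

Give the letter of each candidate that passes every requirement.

A: nothing on the exclusion list — OK
B: has anchovy, so not fish-free; has honey, so not honey-free — reject
C: no honey, no fish — valid
D: works as a sweetener, no honey, no fish — valid
E: not usable as a sweetener; has cod, so not fish-free (and 1 more) — reject
F: not usable as a sweetener; has wine, so not alcohol-free — no
G: all constraints satisfied — keep

A, C, D, G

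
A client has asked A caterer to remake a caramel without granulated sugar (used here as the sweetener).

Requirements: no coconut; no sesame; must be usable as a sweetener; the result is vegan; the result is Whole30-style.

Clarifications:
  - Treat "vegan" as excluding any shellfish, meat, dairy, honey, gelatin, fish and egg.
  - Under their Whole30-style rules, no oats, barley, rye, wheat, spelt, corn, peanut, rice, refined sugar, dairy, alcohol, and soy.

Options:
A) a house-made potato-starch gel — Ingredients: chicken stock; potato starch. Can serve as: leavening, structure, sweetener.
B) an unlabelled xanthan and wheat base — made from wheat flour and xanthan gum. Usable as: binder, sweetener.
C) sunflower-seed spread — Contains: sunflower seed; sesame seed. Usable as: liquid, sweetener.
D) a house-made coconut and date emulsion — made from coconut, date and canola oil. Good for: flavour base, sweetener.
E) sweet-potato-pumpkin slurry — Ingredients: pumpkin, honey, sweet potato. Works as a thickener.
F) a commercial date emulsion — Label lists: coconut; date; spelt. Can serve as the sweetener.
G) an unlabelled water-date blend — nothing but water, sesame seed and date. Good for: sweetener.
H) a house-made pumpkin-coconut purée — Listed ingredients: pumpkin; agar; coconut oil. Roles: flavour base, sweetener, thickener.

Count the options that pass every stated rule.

A: has chicken stock, so not vegan — no
B: has wheat flour, so not Whole30-style — reject
C: has sesame seed, so not sesame-free — out
D: has coconut, so not coconut-free — reject
E: not usable as a sweetener; has honey, so not vegan — reject
F: has spelt, so not Whole30-style; has coconut, so not coconut-free — out
G: has sesame seed, so not sesame-free — no
H: has coconut oil, so not coconut-free — no

0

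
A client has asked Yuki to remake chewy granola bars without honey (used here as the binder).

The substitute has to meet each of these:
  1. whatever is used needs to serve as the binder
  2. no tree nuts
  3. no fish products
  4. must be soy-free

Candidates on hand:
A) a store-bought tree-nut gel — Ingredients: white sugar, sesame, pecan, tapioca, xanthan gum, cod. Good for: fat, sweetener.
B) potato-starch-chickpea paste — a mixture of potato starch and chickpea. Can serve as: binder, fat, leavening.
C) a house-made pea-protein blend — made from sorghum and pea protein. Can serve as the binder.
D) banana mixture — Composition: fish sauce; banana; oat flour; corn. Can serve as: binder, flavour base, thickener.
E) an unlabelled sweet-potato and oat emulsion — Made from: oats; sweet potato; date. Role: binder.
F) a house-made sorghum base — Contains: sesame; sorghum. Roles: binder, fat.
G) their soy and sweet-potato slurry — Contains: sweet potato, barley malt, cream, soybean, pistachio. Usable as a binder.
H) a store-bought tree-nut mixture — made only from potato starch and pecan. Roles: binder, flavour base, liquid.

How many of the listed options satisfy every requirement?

A: not usable as a binder; has pecan, so not tree-nut-free (and 1 more) — no
B: nothing on the exclusion list — OK
C: works as a binder, no fish, no tree nuts — OK
D: has fish sauce, so not fish-free — out
E: only oats, sweet potato, and date; none excluded — keep
F: only sesame and sorghum; none excluded — keep
G: has pistachio, so not tree-nut-free; has soybean, so not soy-free — out
H: has pecan, so not tree-nut-free — out

4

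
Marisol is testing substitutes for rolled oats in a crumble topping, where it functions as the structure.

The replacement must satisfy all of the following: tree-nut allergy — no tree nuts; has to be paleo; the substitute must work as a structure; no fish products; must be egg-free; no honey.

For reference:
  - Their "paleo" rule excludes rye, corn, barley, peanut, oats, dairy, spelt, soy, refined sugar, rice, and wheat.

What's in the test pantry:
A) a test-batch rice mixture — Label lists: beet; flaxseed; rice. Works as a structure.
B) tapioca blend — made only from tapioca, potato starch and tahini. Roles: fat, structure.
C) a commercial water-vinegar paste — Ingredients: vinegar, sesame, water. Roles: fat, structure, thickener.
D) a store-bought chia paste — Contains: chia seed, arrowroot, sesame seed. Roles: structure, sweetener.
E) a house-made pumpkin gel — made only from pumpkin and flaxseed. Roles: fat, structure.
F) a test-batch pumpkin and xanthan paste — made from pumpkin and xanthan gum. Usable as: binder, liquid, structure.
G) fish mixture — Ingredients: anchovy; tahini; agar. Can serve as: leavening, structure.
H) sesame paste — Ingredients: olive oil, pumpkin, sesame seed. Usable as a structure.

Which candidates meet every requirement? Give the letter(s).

B, C, D, E, F, H

A: has rice, so not paleo — reject
B: paleo, no fish — keep
C: only sesame, vinegar, and water; none excluded — OK
D: works as a structure, paleo, no honey — valid
E: no fish, no honey — keep
F: every rule checks out — valid
G: has anchovy, so not fish-free — out
H: only sesame seed, pumpkin, and olive oil; none excluded — keep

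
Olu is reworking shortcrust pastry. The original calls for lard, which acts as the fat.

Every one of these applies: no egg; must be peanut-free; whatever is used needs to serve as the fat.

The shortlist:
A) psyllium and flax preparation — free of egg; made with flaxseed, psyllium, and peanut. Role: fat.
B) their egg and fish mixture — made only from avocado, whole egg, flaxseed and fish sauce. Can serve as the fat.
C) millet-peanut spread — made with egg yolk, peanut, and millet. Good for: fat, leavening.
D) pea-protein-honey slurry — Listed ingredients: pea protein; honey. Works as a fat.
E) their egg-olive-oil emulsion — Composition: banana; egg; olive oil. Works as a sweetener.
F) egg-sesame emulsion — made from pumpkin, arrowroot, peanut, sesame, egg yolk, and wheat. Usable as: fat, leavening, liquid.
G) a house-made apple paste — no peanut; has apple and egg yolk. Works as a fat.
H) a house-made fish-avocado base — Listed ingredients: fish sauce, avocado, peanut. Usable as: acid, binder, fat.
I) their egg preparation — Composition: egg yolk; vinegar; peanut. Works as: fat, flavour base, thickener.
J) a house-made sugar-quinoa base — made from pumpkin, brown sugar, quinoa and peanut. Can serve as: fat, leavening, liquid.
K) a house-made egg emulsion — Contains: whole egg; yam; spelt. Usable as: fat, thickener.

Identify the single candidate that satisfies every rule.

D

A: has peanut, so not peanut-free — out
B: has whole egg, so not egg-free — out
C: has peanut, so not peanut-free; has egg yolk, so not egg-free — reject
D: no peanut, no egg — keep
E: not usable as a fat; has egg, so not egg-free — reject
F: has peanut, so not peanut-free; has egg yolk, so not egg-free — out
G: has egg yolk, so not egg-free — no
H: has peanut, so not peanut-free — no
I: has peanut, so not peanut-free; has egg yolk, so not egg-free — no
J: has peanut, so not peanut-free — out
K: has whole egg, so not egg-free — no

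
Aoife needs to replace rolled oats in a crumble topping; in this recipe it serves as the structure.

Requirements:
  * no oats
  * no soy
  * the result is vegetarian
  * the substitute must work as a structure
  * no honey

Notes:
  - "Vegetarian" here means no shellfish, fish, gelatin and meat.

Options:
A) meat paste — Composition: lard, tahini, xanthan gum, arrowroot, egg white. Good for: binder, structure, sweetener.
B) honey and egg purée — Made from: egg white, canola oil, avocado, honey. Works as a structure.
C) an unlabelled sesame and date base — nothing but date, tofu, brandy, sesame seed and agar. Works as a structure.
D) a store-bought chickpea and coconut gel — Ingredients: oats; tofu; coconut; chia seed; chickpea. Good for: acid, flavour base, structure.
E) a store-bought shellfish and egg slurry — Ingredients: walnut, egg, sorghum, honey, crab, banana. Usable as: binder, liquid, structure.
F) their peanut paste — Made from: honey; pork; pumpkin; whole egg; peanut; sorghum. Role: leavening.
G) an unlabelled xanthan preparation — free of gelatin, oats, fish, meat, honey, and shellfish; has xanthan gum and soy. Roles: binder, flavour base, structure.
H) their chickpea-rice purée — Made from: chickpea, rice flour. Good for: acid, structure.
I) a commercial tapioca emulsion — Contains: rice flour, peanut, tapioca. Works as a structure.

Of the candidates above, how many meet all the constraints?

A: has lard, so not vegetarian — out
B: has honey, so not honey-free — no
C: has tofu, so not soy-free — out
D: has tofu, so not soy-free; has oats, so not oat-free — reject
E: has crab, so not vegetarian; has honey, so not honey-free — no
F: not usable as a structure; has pork, so not vegetarian (and 1 more) — reject
G: has soy, so not soy-free — reject
H: works as a structure, no honey, no soy — keep
I: only peanut, rice flour, and tapioca; none excluded — keep

2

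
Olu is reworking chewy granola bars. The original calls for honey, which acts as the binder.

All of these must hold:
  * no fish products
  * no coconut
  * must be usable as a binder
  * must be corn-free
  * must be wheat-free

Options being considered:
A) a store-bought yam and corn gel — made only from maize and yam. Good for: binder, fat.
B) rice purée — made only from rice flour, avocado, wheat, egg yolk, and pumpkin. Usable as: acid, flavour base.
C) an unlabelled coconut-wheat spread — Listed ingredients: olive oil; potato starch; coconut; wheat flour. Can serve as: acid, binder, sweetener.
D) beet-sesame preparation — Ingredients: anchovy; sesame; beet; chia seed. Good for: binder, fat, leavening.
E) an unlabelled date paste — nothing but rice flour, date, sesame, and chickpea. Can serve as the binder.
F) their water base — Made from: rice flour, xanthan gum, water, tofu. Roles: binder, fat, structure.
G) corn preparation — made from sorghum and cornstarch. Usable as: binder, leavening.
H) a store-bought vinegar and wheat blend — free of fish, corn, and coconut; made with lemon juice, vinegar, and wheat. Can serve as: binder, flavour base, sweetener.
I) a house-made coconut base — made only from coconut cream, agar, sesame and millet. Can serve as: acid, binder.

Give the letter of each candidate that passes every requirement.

E, F

A: has maize, so not corn-free — no
B: not usable as a binder; has wheat, so not wheat-free — no
C: has wheat flour, so not wheat-free; has coconut, so not coconut-free — out
D: has anchovy, so not fish-free — no
E: rice flour and sesame etc. — none of it excluded — valid
F: rice flour and tofu etc. — none of it excluded — keep
G: has cornstarch, so not corn-free — out
H: has wheat, so not wheat-free — out
I: has coconut cream, so not coconut-free — no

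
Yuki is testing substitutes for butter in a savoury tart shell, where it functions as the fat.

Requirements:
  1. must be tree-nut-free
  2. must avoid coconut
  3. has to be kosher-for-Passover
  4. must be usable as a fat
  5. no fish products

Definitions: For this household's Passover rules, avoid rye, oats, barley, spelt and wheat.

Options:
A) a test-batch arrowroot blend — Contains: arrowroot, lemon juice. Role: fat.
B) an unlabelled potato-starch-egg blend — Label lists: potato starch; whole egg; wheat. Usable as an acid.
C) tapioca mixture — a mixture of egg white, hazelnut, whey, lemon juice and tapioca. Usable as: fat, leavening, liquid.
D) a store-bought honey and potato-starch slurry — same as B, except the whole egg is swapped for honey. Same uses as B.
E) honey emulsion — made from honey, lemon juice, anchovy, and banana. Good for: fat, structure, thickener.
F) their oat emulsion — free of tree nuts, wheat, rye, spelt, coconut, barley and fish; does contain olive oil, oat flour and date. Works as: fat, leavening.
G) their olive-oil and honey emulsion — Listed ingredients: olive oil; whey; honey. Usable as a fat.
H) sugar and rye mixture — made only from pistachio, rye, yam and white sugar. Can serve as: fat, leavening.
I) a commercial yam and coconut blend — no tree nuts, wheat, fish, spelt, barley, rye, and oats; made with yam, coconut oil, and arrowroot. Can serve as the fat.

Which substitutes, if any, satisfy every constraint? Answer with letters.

A, G

A: works as a fat, kosher-for-Passover, no fish — valid
B: not usable as a fat; has wheat, so not kosher-for-Passover — no
C: has hazelnut, so not tree-nut-free — no
D: not usable as a fat; has wheat, so not kosher-for-Passover — reject
E: has anchovy, so not fish-free — reject
F: has oat flour, so not kosher-for-Passover — out
G: no coconut, kosher-for-Passover — OK
H: has rye, so not kosher-for-Passover; has pistachio, so not tree-nut-free — no
I: has coconut oil, so not coconut-free — no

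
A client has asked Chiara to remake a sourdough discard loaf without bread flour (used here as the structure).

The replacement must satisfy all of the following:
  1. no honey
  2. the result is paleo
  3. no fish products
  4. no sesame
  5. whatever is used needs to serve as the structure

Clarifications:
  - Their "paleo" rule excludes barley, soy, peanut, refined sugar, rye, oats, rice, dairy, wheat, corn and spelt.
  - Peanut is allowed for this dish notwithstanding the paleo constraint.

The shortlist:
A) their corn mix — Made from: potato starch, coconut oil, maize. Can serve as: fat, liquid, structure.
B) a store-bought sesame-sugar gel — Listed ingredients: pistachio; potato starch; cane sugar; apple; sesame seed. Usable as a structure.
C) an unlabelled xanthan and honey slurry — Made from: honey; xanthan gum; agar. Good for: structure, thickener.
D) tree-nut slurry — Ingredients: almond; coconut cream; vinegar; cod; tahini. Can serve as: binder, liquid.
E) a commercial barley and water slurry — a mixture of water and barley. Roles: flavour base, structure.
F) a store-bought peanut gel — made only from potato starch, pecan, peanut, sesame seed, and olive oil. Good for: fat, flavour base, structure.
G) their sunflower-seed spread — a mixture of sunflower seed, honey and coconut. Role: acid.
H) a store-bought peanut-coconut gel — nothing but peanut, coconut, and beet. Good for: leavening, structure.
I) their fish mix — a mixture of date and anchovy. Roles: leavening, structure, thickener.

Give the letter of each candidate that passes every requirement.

H

A: has maize, so not paleo — out
B: has cane sugar, so not paleo; has sesame seed, so not sesame-free — no
C: has honey, so not honey-free — reject
D: not usable as a structure; has tahini, so not sesame-free (and 1 more) — no
E: has barley, so not paleo — out
F: has sesame seed, so not sesame-free — no
G: not usable as a structure; has honey, so not honey-free — no
H: peanut is permitted under the paleo carve-out; nothing else excluded — OK
I: has anchovy, so not fish-free — out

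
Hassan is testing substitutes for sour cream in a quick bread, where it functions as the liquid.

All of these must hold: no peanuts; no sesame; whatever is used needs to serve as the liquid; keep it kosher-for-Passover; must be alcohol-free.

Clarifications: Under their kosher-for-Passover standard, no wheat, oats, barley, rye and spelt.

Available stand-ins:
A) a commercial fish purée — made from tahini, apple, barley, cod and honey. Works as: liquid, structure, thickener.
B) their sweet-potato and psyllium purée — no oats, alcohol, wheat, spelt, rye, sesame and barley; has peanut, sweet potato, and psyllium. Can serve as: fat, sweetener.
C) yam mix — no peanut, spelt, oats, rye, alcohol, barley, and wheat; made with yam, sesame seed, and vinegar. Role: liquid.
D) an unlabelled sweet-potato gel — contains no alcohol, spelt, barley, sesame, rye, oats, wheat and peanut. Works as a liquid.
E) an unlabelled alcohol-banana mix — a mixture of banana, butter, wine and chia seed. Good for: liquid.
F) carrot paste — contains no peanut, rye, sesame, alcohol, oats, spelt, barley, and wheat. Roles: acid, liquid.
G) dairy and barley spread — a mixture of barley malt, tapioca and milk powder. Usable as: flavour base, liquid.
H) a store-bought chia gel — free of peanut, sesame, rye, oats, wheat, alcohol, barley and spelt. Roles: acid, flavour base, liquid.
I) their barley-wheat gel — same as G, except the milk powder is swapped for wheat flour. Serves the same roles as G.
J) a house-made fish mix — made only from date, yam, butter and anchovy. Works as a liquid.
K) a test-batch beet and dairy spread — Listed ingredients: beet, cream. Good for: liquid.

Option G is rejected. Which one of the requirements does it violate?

kosher-for-Passover

usable as a liquid: satisfied
kosher-for-Passover: has barley malt — fails
peanut-free: satisfied
sesame-free: satisfied
alcohol-free: satisfied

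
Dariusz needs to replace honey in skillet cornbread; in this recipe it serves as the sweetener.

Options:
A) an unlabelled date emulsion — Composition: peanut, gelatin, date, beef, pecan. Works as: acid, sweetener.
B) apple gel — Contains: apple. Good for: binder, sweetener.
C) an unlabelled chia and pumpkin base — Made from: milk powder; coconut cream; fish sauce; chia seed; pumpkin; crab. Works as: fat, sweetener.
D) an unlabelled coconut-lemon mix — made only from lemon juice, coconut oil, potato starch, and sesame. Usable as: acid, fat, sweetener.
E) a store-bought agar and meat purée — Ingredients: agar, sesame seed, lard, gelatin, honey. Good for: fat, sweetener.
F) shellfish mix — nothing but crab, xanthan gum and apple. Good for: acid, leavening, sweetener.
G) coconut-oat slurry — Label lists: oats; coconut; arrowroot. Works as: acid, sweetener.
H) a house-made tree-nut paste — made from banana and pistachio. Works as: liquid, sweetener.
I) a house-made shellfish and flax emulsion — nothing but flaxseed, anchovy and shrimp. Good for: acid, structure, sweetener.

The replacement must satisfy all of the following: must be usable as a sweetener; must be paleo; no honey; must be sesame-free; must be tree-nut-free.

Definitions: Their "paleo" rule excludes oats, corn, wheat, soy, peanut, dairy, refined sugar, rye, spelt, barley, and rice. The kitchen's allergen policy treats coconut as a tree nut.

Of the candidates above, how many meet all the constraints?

A: has peanut, so not paleo; has pecan, so not tree-nut-free — out
B: only apple; none excluded — OK
C: has milk powder, so not paleo; has coconut cream, so not tree-nut-free — no
D: has coconut oil, so not tree-nut-free; has sesame, so not sesame-free — reject
E: has sesame seed, so not sesame-free; has honey, so not honey-free — out
F: works as a sweetener, tree-nut-free, no sesame — valid
G: has oats, so not paleo; has coconut, so not tree-nut-free — no
H: has pistachio, so not tree-nut-free — no
I: every rule checks out — keep

3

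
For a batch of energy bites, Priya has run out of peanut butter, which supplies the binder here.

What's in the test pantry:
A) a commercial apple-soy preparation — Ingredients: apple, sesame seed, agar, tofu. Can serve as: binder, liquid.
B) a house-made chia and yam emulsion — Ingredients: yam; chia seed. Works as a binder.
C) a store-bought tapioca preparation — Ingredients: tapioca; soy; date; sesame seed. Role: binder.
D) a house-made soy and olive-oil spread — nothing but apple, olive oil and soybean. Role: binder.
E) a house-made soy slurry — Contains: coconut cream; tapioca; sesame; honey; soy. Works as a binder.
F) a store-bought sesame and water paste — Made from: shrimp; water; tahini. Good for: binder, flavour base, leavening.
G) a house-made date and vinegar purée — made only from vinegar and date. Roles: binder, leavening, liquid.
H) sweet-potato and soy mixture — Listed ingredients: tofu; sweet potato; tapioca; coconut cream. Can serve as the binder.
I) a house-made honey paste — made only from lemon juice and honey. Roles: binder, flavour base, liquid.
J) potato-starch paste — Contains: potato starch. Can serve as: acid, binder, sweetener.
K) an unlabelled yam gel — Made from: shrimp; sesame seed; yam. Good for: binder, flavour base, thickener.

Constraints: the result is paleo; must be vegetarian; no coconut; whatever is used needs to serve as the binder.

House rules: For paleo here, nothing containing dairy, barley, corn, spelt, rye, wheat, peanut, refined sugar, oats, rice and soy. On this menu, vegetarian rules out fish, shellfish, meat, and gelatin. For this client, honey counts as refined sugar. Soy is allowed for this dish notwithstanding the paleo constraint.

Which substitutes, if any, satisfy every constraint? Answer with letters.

A: soy is permitted under the paleo carve-out; nothing else excluded — keep
B: no coconut, vegetarian — valid
C: soy is permitted under the paleo carve-out; nothing else excluded — keep
D: soy is permitted under the paleo carve-out; nothing else excluded — valid
E: has honey, so not paleo; has coconut cream, so not coconut-free — no
F: has shrimp, so not vegetarian — no
G: works as a binder, no coconut, paleo — OK
H: has coconut cream, so not coconut-free — no
I: has honey, so not paleo — out
J: only potato starch; none excluded — keep
K: has shrimp, so not vegetarian — out

A, B, C, D, G, J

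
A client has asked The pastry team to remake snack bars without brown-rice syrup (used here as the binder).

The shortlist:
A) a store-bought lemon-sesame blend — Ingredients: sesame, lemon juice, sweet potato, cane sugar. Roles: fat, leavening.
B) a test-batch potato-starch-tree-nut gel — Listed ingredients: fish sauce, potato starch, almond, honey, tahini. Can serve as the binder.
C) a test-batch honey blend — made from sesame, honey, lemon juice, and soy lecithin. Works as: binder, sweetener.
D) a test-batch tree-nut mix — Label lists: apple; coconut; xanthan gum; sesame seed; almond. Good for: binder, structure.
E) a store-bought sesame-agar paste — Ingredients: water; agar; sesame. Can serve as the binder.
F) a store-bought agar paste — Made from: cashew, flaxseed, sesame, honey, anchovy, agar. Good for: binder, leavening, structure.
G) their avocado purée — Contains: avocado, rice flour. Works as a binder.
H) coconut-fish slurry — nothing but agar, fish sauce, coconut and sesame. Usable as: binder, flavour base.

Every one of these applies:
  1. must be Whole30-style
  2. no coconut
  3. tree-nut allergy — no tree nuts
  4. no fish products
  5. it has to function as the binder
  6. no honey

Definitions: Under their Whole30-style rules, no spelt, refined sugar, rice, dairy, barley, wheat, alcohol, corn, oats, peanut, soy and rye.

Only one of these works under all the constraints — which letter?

E

A: not usable as a binder; has cane sugar, so not Whole30-style — out
B: has fish sauce, so not fish-free; has honey, so not honey-free (and 1 more) — out
C: has soy lecithin, so not Whole30-style; has honey, so not honey-free — reject
D: has coconut, so not coconut-free; has almond, so not tree-nut-free — out
E: works as a binder, no coconut, no fish — valid
F: has anchovy, so not fish-free; has honey, so not honey-free (and 1 more) — out
G: has rice flour, so not Whole30-style — out
H: has fish sauce, so not fish-free; has coconut, so not coconut-free — reject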